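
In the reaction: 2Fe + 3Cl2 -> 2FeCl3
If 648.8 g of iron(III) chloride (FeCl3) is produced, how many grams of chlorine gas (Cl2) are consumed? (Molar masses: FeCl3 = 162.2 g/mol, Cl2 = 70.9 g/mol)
Moles of FeCl3 = 648.8 g ÷ 162.2 g/mol = 4 mol
Mole ratio: 3 mol Cl2 / 2 mol FeCl3
Moles of Cl2 = 4 × (3/2) = 6 mol
Mass of Cl2 = 6 mol × 70.9 g/mol = 425.4 g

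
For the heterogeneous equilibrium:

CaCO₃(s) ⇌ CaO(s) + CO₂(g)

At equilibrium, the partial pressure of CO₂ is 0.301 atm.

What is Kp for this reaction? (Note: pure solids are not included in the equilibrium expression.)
K_p = 0.301

Solids (CaCO₃, CaO) have activity 1 and are excluded.
Kp = P(CO₂) = 0.301.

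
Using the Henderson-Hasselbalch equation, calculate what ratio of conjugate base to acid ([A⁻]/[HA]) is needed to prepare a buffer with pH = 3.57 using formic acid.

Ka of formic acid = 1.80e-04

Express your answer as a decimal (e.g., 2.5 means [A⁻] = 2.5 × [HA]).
[A⁻]/[HA] = 0.669

pKa = −log(1.80e-04) = 3.7447. pH = pKa + log([A⁻]/[HA]). 3.57 = 3.7447 + log(ratio). log(ratio) = 3.57 − 3.7447 = -0.1747. ratio = 10^(-0.1747) = 0.669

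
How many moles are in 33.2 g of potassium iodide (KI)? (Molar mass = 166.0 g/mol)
Moles = 33.2 g ÷ 166.0 g/mol = 0.2 mol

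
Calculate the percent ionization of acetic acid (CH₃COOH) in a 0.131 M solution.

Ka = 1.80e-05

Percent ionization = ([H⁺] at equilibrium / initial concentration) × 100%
Percent ionization = 1.17%

Let x = [H⁺]. Ka = x²/(C - x) ⇒ x² + (1.80e-05)x - (1.80e-05)(0.131) = 0. x = 1.5266e-03. Percent = (1.5266e-03/0.131) × 100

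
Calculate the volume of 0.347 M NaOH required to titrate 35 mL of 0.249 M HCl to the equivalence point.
V_{base} = 25.1 mL

At equivalence: moles acid = moles base.
moles HCl = 0.249 M × 0.035 L = 0.008715 mol
V_NaOH = 0.008715 mol ÷ 0.347 M = 0.02512 L = 25.1 mL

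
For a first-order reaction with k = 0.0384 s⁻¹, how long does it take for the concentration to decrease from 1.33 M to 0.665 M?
18.05 s

From ln[A] = ln[A]₀ - k·t: t = ln([A]₀/[A])/k = ln(1.33/0.665)/0.0384 = ln(2.0000)/0.0384 = 0.6931/0.0384 = 18.05 s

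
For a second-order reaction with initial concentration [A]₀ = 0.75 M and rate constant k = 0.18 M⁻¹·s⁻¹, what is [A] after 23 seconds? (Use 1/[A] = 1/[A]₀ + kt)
0.1827 M

1/[A] = 1/[A]₀ + k·t = 1/0.75 + (0.18)·(23) = 1.3333 + 4.1400 = 5.4733
[A] = 1/5.4733 = 0.1827 M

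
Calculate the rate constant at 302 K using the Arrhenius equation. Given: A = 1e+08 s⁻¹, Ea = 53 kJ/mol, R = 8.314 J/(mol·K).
6.80e-02 s⁻¹

k = A·exp(-Ea/(R·T)) = 1e+08·exp(-53000/(8.314·302)) = 1e+08·exp(-21.1086) = 1e+08·6.8024e-10 = 6.80e-02 s⁻¹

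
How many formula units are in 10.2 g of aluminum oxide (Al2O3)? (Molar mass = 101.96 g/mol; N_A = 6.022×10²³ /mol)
Moles = 10.2 g ÷ 101.96 g/mol = 0.100039 mol
Formula units = 0.100039 mol × 6.022×10²³ /mol = 6.024e+22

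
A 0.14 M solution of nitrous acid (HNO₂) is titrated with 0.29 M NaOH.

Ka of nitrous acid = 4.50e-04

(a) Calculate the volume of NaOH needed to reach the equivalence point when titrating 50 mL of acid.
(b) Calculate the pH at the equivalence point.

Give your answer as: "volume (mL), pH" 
V = 24.1 mL, pH = 8.16

(a) At equivalence: moles acid = moles base.
moles acid = 0.14 × 0.05 = 0.007 mol; V_NaOH = 0.007/0.29 = 0.02414 L = 24.1 mL.
(b) At equivalence, all acid → conjugate base A⁻ at [A⁻] = 0.007/0.07414 = 0.09442 M.
Kb = Kw/Ka = 1.0e-14/4.50e-04 = 2.222e-11; [OH⁻] = √(Kb·[A⁻]) = 1.449e-06; pOH = 5.84; pH = 14 − pOH = 8.16.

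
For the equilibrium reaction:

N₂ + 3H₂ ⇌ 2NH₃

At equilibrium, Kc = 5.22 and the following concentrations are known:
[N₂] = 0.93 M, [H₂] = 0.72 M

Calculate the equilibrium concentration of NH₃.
[NH₃] = 1.3461 M

Kc = ([NH₃]^2) / ([N₂] × [H₂]^3) = 5.22
[NH₃]^2 = Kc · (reactant terms)/(other product terms) = 5.22 · 0.34712 / 1 = 1.812
[NH₃] = (1.812)^(1/2) = 1.3461 M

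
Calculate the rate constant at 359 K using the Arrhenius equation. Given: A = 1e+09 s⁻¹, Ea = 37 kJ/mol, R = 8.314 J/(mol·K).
4.13e+03 s⁻¹

k = A·exp(-Ea/(R·T)) = 1e+09·exp(-37000/(8.314·359)) = 1e+09·exp(-12.3964) = 1e+09·4.1332e-06 = 4.13e+03 s⁻¹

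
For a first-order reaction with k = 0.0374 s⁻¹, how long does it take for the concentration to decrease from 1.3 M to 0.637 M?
19.07 s

From ln[A] = ln[A]₀ - k·t: t = ln([A]₀/[A])/k = ln(1.3/0.637)/0.0374 = ln(2.0408)/0.0374 = 0.7133/0.0374 = 19.07 s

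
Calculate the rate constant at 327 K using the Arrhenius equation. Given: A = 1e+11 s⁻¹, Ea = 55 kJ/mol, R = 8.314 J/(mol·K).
1.64e+02 s⁻¹

k = A·exp(-Ea/(R·T)) = 1e+11·exp(-55000/(8.314·327)) = 1e+11·exp(-20.2304) = 1e+11·1.6370e-09 = 1.64e+02 s⁻¹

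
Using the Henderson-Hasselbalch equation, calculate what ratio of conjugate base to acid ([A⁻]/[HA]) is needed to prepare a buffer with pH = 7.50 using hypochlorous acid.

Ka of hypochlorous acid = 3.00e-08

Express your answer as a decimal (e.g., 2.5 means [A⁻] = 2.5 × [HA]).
[A⁻]/[HA] = 0.949

pKa = −log(3.00e-08) = 7.5229. pH = pKa + log([A⁻]/[HA]). 7.50 = 7.5229 + log(ratio). log(ratio) = 7.50 − 7.5229 = -0.0229. ratio = 10^(-0.0229) = 0.949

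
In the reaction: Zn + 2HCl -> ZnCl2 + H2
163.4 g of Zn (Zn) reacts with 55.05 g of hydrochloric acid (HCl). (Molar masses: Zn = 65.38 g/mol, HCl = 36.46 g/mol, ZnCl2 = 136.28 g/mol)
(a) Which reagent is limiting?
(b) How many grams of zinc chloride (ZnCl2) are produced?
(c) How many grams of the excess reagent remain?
(a) HCl, (b) 102.9 g, (c) 114 g

Moles of Zn = 163.4 g ÷ 65.38 g/mol = 2.49924 mol
Moles of HCl = 55.05 g ÷ 36.46 g/mol = 1.50987 mol
Moles ÷ coefficient: Zn: 2.49924/1 = 2.499, HCl: 1.50987/2 = 0.7549
(a) HCl has the smaller value, so HCl is the limiting reagent.
(b) Moles of ZnCl2 = 1.50987 mol HCl × (1/2) = 0.754937 mol; mass = 0.754937 mol × 136.28 g/mol = 102.9 g
(c) Zn consumed = 1.50987 × (1/2) = 0.754937 mol; remaining = 2.49924 − 0.754937 = 1.7443 mol; mass = 1.7443 mol × 65.38 g/mol = 114 g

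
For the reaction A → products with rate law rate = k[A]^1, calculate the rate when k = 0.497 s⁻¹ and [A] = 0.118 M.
0.05865 M/s

rate = k·[A]^1 = 0.497·(0.118)^1 = 0.497·0.118 = 0.05865 M/s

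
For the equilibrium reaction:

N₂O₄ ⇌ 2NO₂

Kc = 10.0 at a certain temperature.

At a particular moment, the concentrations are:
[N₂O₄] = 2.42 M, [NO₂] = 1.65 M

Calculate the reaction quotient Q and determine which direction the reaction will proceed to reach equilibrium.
Q = 1.125, Q < K, reaction proceeds forward (toward products)

Q = ([NO₂]^2) / ([N₂O₄])
  = ((1.65)^2) / ((2.42)) = 2.7225/2.42 = 1.125
Since Q = 1.125 < Kc = 10.0, the reaction proceeds forward (toward products) to reach equilibrium.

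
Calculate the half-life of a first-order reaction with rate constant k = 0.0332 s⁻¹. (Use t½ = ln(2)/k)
20.88 s

t½ = ln(2)/k = 0.6931/0.0332 = 20.88 s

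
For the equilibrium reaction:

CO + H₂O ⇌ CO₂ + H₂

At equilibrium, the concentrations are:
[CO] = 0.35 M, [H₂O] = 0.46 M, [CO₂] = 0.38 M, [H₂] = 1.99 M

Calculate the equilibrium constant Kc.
K_c = 4.6969

Kc = ([CO₂] × [H₂]) / ([CO] × [H₂O])
   = ((0.38)·(1.99)) / ((0.35)·(0.46))
   = 0.7562 / 0.161 = 4.6969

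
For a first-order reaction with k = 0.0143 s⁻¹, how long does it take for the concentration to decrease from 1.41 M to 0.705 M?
48.47 s

From ln[A] = ln[A]₀ - k·t: t = ln([A]₀/[A])/k = ln(1.41/0.705)/0.0143 = ln(2.0000)/0.0143 = 0.6931/0.0143 = 48.47 s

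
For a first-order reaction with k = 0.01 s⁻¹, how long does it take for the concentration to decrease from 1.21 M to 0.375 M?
117.14 s

From ln[A] = ln[A]₀ - k·t: t = ln([A]₀/[A])/k = ln(1.21/0.375)/0.01 = ln(3.2267)/0.01 = 1.1714/0.01 = 117.14 s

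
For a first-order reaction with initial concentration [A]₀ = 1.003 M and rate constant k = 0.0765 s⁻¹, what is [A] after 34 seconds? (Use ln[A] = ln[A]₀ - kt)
0.0744 M

ln[A] = ln[A]₀ - k·t = ln(1.003) - (0.0765)·(34) = 0.0030 - 2.6010 = -2.5980
[A] = e^(-2.5980) = 0.0744 M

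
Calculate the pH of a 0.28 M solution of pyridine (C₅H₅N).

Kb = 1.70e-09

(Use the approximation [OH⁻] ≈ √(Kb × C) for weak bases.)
pH = 9.34

[OH⁻] = √(Kb × C) = √(1.70e-09 × 0.28) = 2.1817e-05. pOH = 4.66, pH = 14 - pOH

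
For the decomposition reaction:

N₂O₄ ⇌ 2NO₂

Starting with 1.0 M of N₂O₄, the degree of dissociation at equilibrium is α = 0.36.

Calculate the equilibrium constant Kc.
K_c = 0.8100

x = α·[A]₀ = 0.36 × 1.0 = 0.36 M dissociated.
At eq: [N₂O₄] = 1.0 − 0.36 = 0.64 M; [NO₂] = 2x = 0.72 M.
Kc = [NO₂]²/[N₂O₄] = (0.72)²/0.64 = 0.81.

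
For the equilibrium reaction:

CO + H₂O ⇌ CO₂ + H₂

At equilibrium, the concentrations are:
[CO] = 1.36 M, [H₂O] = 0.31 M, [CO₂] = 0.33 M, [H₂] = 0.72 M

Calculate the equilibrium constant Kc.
K_c = 0.5636

Kc = ([CO₂] × [H₂]) / ([CO] × [H₂O])
   = ((0.33)·(0.72)) / ((1.36)·(0.31))
   = 0.2376 / 0.4216 = 0.5636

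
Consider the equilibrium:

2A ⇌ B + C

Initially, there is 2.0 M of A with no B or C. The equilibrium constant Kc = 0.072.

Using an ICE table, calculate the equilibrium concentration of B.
[B] = 0.349 M

ICE: [A] = 2.0 − 2x, [B] = [C] = x.
Kc = x²/(2.0 − 2x)² = 0.072 ⇒ √Kc = x/(2.0 − 2x).
x = √0.072·2.0/(1 + 2√0.072) = 0.26833·2.0/1.5367 = 0.34924.
[B] = x = 0.349 M.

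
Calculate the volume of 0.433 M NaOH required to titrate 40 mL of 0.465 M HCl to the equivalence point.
V_{base} = 43.0 mL

At equivalence: moles acid = moles base.
moles HCl = 0.465 M × 0.04 L = 0.0186 mol
V_NaOH = 0.0186 mol ÷ 0.433 M = 0.04296 L = 43.0 mL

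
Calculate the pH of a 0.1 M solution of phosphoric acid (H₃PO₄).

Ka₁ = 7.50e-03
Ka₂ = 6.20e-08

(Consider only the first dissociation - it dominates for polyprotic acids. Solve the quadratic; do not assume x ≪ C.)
pH = 1.62

x² + Ka₁·x − Ka₁·C = 0 with Ka₁ = 7.50e-03, C = 0.1.
x = (−Ka₁ + √(Ka₁² + 4·Ka₁·C))/2 = 2.3892e-02 M, so pH = 1.62.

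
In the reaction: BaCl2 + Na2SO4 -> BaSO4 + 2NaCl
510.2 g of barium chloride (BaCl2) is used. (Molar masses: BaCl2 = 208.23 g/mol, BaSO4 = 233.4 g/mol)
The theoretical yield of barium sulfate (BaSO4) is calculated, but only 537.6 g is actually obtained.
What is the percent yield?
Moles of BaCl2 = 510.2 g ÷ 208.23 g/mol = 2.45018 mol
Mole ratio: 1 mol BaSO4 / 1 mol BaCl2
Moles of BaSO4 = 2.45018 × (1/1) = 2.45018 mol
Theoretical yield = 2.45018 mol × 233.4 g/mol = 571.87 g
Actual yield = 537.6 g
Percent yield = (537.6 / 571.87) × 100% = 94.0%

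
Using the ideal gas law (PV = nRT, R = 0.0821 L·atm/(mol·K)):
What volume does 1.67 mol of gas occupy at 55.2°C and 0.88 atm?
T = 55.2°C + 273.15 = 328.35 K
V = nRT/P = (1.67 × 0.0821 × 328.35) / 0.88
V = 51.16 L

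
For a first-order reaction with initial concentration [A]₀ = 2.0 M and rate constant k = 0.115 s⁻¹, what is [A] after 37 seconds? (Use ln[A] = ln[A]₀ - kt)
0.0284 M

ln[A] = ln[A]₀ - k·t = ln(2.0) - (0.115)·(37) = 0.6931 - 4.2550 = -3.5619
[A] = e^(-3.5619) = 0.0284 M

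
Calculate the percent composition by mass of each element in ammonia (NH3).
N: 82.27%, H: 17.76%

Molar mass of NH3 = 17.03 g/mol
% N = (1 × 14.01) / 17.03 × 100% = 14.01 / 17.03 × 100% = 82.27%
% H = (3 × 1.008) / 17.03 × 100% = 3.024 / 17.03 × 100% = 17.76%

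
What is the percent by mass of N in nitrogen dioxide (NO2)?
Mass of N in formula = 14.01 × 1 = 14.01 g/mol
Molar mass = 46.01 g/mol
% N = (14.01/46.01) × 100% = 30.45%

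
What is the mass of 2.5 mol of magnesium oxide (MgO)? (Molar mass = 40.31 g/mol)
Mass = 2.5 mol × 40.31 g/mol = 100.8 g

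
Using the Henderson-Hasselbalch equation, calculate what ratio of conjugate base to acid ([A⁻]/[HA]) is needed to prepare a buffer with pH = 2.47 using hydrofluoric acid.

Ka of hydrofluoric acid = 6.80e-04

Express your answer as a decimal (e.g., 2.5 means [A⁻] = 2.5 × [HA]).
[A⁻]/[HA] = 0.201

pKa = −log(6.80e-04) = 3.1675. pH = pKa + log([A⁻]/[HA]). 2.47 = 3.1675 + log(ratio). log(ratio) = 2.47 − 3.1675 = -0.6975. ratio = 10^(-0.6975) = 0.201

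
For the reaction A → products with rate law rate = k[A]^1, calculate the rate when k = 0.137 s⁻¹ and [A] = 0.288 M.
0.03946 M/s

rate = k·[A]^1 = 0.137·(0.288)^1 = 0.137·0.288 = 0.03946 M/s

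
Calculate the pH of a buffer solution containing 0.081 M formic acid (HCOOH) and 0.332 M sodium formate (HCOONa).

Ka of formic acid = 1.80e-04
pH = 4.36

pKa = -log(1.80e-04) = 3.74. pH = pKa + log([A⁻]/[HA]) = 3.74 + log(0.332/0.081)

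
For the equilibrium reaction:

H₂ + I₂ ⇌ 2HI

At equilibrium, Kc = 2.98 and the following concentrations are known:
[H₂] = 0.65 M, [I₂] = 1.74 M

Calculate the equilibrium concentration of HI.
[HI] = 1.8359 M

Kc = ([HI]^2) / ([H₂] × [I₂]) = 2.98
[HI]^2 = Kc · (reactant terms)/(other product terms) = 2.98 · 1.131 / 1 = 3.3704
[HI] = (3.3704)^(1/2) = 1.8359 M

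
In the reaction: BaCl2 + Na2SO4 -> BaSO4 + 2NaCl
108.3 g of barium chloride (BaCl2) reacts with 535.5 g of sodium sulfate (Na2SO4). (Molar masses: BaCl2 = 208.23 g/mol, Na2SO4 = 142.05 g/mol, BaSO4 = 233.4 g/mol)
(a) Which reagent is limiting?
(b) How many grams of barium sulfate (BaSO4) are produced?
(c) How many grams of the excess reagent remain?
(a) BaCl2, (b) 121.4 g, (c) 461.6 g

Moles of BaCl2 = 108.3 g ÷ 208.23 g/mol = 0.520098 mol
Moles of Na2SO4 = 535.5 g ÷ 142.05 g/mol = 3.7698 mol
Moles ÷ coefficient: BaCl2: 0.520098/1 = 0.5201, Na2SO4: 3.7698/1 = 3.77
(a) BaCl2 has the smaller value, so BaCl2 is the limiting reagent.
(b) Moles of BaSO4 = 0.520098 mol BaCl2 × (1/1) = 0.520098 mol; mass = 0.520098 mol × 233.4 g/mol = 121.4 g
(c) Na2SO4 consumed = 0.520098 × (1/1) = 0.520098 mol; remaining = 3.7698 − 0.520098 = 3.2497 mol; mass = 3.2497 mol × 142.05 g/mol = 461.6 g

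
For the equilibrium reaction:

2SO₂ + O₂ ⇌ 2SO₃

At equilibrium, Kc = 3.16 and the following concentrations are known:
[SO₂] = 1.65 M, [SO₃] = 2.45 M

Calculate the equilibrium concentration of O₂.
[O₂] = 0.6977 M

Kc = ([SO₃]^2) / ([SO₂]^2 × [O₂]) = 3.16
[O₂]^1 = (product terms)/(Kc · other reactant terms) = 6.0025 / (3.16 · 2.7225) = 0.69771
[O₂] = 0.6977 M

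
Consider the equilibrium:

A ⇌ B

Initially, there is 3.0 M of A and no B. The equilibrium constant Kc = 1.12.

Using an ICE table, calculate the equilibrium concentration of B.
[B] = 1.585 M

ICE: [A] = 3.0 − x, [B] = x.
Kc = x/(3.0 − x) = 1.12 ⇒ x = 1.12·3.0/(1 + 1.12) = 3.36/2.12 = 1.585.
[B] = x = 1.585 M.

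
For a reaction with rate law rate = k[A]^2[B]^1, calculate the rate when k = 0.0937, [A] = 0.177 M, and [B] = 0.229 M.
0.0006722 M/s

rate = k·[A]^2·[B]^1 = 0.0937·(0.177)^2·(0.229)^1 = 0.0937·0.031329·0.229 = 0.0006722 M/s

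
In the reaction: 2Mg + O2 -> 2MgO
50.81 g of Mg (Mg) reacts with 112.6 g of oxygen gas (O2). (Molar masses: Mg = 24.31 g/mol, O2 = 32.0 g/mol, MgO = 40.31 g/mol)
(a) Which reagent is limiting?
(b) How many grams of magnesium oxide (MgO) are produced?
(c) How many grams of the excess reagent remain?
(a) Mg, (b) 84.25 g, (c) 79.16 g

Moles of Mg = 50.81 g ÷ 24.31 g/mol = 2.09009 mol
Moles of O2 = 112.6 g ÷ 32.0 g/mol = 3.51875 mol
Moles ÷ coefficient: Mg: 2.09009/2 = 1.045, O2: 3.51875/1 = 3.519
(a) Mg has the smaller value, so Mg is the limiting reagent.
(b) Moles of MgO = 2.09009 mol Mg × (2/2) = 2.09009 mol; mass = 2.09009 mol × 40.31 g/mol = 84.25 g
(c) O2 consumed = 2.09009 × (1/2) = 1.04504 mol; remaining = 3.51875 − 1.04504 = 2.47371 mol; mass = 2.47371 mol × 32.0 g/mol = 79.16 g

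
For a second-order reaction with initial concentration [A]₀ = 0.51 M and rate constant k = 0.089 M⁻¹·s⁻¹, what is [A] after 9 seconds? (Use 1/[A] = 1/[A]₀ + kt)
0.3621 M

1/[A] = 1/[A]₀ + k·t = 1/0.51 + (0.089)·(9) = 1.9608 + 0.8010 = 2.7618
[A] = 1/2.7618 = 0.3621 M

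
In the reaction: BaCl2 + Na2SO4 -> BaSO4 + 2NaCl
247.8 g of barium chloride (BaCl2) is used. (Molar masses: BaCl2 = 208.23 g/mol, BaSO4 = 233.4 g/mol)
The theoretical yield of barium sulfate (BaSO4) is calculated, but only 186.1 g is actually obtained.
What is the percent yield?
Moles of BaCl2 = 247.8 g ÷ 208.23 g/mol = 1.19003 mol
Mole ratio: 1 mol BaSO4 / 1 mol BaCl2
Moles of BaSO4 = 1.19003 × (1/1) = 1.19003 mol
Theoretical yield = 1.19003 mol × 233.4 g/mol = 277.75 g
Actual yield = 186.1 g
Percent yield = (186.1 / 277.75) × 100% = 67.0%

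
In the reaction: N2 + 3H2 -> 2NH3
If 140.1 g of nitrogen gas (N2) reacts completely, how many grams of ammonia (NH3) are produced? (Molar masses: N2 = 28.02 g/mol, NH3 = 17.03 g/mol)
Moles of N2 = 140.1 g ÷ 28.02 g/mol = 5 mol
Mole ratio: 2 mol NH3 / 1 mol N2
Moles of NH3 = 5 × (2/1) = 10 mol
Mass of NH3 = 10 mol × 17.03 g/mol = 170.3 g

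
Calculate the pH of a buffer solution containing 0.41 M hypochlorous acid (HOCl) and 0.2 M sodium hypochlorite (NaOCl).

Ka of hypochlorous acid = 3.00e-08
pH = 7.21

pKa = -log(3.00e-08) = 7.52. pH = pKa + log([A⁻]/[HA]) = 7.52 + log(0.2/0.41)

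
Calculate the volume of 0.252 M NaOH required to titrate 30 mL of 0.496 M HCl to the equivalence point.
V_{base} = 59.0 mL

At equivalence: moles acid = moles base.
moles HCl = 0.496 M × 0.03 L = 0.01488 mol
V_NaOH = 0.01488 mol ÷ 0.252 M = 0.05905 L = 59.0 mL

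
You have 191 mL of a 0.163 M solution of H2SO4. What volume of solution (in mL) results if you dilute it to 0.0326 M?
Using M₁V₁ = M₂V₂:
0.163 × 191 = 0.0326 × V₂
V₂ = (0.163 × 191) / 0.0326 = 955 mL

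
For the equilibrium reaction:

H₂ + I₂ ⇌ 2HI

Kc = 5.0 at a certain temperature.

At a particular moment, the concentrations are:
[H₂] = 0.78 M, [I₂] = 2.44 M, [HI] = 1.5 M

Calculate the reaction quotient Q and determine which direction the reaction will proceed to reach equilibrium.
Q = 1.182, Q < K, reaction proceeds forward (toward products)

Q = ([HI]^2) / ([H₂] × [I₂])
  = ((1.5)^2) / ((0.78)·(2.44)) = 2.25/1.9032 = 1.182
Since Q = 1.182 < Kc = 5.0, the reaction proceeds forward (toward products) to reach equilibrium.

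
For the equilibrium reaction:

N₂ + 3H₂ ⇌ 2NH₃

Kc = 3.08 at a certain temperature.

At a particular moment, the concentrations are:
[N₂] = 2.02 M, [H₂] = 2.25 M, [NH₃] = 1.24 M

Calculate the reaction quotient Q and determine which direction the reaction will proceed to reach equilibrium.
Q = 0.067, Q < K, reaction proceeds forward (toward products)

Q = ([NH₃]^2) / ([N₂] × [H₂]^3)
  = ((1.24)^2) / ((2.02)·(2.25)^3) = 1.5376/23.009 = 0.06683
Since Q = 0.06683 < Kc = 3.08, the reaction proceeds forward (toward products) to reach equilibrium.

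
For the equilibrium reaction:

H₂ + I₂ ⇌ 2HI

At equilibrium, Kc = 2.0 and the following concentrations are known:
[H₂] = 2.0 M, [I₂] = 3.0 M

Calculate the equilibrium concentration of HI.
[HI] = 3.4641 M

Kc = ([HI]^2) / ([H₂] × [I₂]) = 2.0
[HI]^2 = Kc · (reactant terms)/(other product terms) = 2.0 · 6 / 1 = 12
[HI] = (12)^(1/2) = 3.4641 M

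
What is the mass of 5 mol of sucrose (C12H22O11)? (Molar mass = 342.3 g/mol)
Mass = 5 mol × 342.3 g/mol = 1712 g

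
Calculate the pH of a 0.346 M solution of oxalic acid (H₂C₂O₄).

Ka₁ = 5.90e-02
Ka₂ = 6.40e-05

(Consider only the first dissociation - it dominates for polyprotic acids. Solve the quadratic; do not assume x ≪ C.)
pH = 0.93

x² + Ka₁·x − Ka₁·C = 0 with Ka₁ = 5.90e-02, C = 0.346.
x = (−Ka₁ + √(Ka₁² + 4·Ka₁·C))/2 = 1.1639e-01 M, so pH = 0.93.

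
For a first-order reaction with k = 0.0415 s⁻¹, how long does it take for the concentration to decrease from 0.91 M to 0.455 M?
16.70 s

From ln[A] = ln[A]₀ - k·t: t = ln([A]₀/[A])/k = ln(0.91/0.455)/0.0415 = ln(2.0000)/0.0415 = 0.6931/0.0415 = 16.70 s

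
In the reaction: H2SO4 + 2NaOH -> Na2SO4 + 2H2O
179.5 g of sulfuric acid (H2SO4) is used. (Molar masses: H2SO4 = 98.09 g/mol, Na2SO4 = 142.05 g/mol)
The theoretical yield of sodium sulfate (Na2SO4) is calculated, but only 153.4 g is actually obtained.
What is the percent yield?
Moles of H2SO4 = 179.5 g ÷ 98.09 g/mol = 1.82995 mol
Mole ratio: 1 mol Na2SO4 / 1 mol H2SO4
Moles of Na2SO4 = 1.82995 × (1/1) = 1.82995 mol
Theoretical yield = 1.82995 mol × 142.05 g/mol = 259.94 g
Actual yield = 153.4 g
Percent yield = (153.4 / 259.94) × 100% = 59.0%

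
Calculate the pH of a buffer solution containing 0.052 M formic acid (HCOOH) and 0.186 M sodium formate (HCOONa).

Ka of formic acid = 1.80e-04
pH = 4.30

pKa = -log(1.80e-04) = 3.74. pH = pKa + log([A⁻]/[HA]) = 3.74 + log(0.186/0.052)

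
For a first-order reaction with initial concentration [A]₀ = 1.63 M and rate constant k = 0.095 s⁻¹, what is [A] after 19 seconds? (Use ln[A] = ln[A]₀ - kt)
0.2681 M

ln[A] = ln[A]₀ - k·t = ln(1.63) - (0.095)·(19) = 0.4886 - 1.8050 = -1.3164
[A] = e^(-1.3164) = 0.2681 M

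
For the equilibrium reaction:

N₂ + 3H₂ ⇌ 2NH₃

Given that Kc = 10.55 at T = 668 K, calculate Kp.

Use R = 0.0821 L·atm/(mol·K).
K_p = 0.0035

Δn = (moles gaseous products) − (moles gaseous reactants) = -2
T = 668 K; RT = 0.0821 × 668 = 54.8428
Kp = Kc·(RT)^Δn = 10.55 × (54.8428)^-2 = 10.55 × 0.000332476 = 0.0035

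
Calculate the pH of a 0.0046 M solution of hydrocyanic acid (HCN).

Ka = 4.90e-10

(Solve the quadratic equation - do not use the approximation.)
pH = 5.82

x² + Ka×x - Ka×C = 0. Using quadratic formula: [H⁺] = 1.5011e-06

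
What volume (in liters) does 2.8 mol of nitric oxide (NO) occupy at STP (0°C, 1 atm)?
At STP, 1 mol of gas occupies 22.4 L
Volume = 2.8 mol × 22.4 L/mol = 62.72 L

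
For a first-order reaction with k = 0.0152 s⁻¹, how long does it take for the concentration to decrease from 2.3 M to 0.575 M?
91.20 s

From ln[A] = ln[A]₀ - k·t: t = ln([A]₀/[A])/k = ln(2.3/0.575)/0.0152 = ln(4.0000)/0.0152 = 1.3863/0.0152 = 91.20 s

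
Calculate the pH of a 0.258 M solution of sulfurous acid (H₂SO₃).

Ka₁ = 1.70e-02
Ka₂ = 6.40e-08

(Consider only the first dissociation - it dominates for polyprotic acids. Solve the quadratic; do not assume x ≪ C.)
pH = 1.23

x² + Ka₁·x − Ka₁·C = 0 with Ka₁ = 1.70e-02, C = 0.258.
x = (−Ka₁ + √(Ka₁² + 4·Ka₁·C))/2 = 5.8270e-02 M, so pH = 1.23.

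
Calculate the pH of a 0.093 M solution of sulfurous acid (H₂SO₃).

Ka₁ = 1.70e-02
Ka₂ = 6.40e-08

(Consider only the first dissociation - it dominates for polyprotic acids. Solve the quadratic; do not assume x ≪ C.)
pH = 1.49

x² + Ka₁·x − Ka₁·C = 0 with Ka₁ = 1.70e-02, C = 0.093.
x = (−Ka₁ + √(Ka₁² + 4·Ka₁·C))/2 = 3.2160e-02 M, so pH = 1.49.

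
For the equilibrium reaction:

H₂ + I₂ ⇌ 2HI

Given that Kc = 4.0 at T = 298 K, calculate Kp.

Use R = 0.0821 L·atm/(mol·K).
K_p = 4.0000

Δn = (moles gaseous products) − (moles gaseous reactants) = 0
T = 298 K; RT = 0.0821 × 298 = 24.4658
Kp = Kc·(RT)^Δn = 4.0 × (24.4658)^0 = 4.0 × 1 = 4.0000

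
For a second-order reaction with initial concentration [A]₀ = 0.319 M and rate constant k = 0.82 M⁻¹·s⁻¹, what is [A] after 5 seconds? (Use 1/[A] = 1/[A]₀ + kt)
0.1382 M

1/[A] = 1/[A]₀ + k·t = 1/0.319 + (0.82)·(5) = 3.1348 + 4.1000 = 7.2348
[A] = 1/7.2348 = 0.1382 M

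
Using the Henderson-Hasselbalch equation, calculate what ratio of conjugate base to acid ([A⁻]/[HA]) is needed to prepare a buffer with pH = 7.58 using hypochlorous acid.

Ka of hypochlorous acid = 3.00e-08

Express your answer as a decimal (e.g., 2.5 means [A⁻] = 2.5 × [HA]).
[A⁻]/[HA] = 1.141

pKa = −log(3.00e-08) = 7.5229. pH = pKa + log([A⁻]/[HA]). 7.58 = 7.5229 + log(ratio). log(ratio) = 7.58 − 7.5229 = 0.0571. ratio = 10^(0.0571) = 1.141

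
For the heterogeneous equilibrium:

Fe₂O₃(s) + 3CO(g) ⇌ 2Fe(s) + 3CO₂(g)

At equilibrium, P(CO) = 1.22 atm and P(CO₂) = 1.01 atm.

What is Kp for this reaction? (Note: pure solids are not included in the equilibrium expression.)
K_p = 0.567

Solids (Fe₂O₃, Fe) are excluded.
Kp = P(CO₂)³/P(CO)³ = (1.01)³/(1.22)³ = 1.03/1.816 = 0.567.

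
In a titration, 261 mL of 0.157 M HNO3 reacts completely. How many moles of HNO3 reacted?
Moles = Molarity × Volume (L)
Moles = 0.157 M × 0.261 L = 0.04098 mol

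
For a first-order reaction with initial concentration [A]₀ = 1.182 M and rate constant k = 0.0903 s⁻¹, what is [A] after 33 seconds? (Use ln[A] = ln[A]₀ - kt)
0.0600 M

ln[A] = ln[A]₀ - k·t = ln(1.182) - (0.0903)·(33) = 0.1672 - 2.9799 = -2.8127
[A] = e^(-2.8127) = 0.0600 M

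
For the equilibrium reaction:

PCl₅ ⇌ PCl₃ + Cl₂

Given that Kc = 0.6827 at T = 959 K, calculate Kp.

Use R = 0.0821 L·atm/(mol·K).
K_p = 53.7516

Δn = (moles gaseous products) − (moles gaseous reactants) = 1
T = 959 K; RT = 0.0821 × 959 = 78.7339
Kp = Kc·(RT)^Δn = 0.6827 × (78.7339)^1 = 0.6827 × 78.7339 = 53.7516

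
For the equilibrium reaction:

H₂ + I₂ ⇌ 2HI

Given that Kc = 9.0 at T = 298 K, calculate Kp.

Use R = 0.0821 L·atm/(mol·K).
K_p = 9.0000

Δn = (moles gaseous products) − (moles gaseous reactants) = 0
T = 298 K; RT = 0.0821 × 298 = 24.4658
Kp = Kc·(RT)^Δn = 9.0 × (24.4658)^0 = 9.0 × 1 = 9.0000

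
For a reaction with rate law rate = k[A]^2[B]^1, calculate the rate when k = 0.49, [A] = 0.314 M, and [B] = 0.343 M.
0.01657 M/s

rate = k·[A]^2·[B]^1 = 0.49·(0.314)^2·(0.343)^1 = 0.49·0.098596·0.343 = 0.01657 M/s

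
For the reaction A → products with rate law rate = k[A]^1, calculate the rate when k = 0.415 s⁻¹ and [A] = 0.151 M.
0.06266 M/s

rate = k·[A]^1 = 0.415·(0.151)^1 = 0.415·0.151 = 0.06266 M/s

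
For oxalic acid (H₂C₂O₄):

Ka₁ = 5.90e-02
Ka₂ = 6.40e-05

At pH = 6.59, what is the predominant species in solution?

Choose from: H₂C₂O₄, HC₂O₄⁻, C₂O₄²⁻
C₂O₄²⁻

pKa1 = 1.23, pKa2 = 4.19. Each pKa is the crossover between adjacent species; pH = 6.59 lies in the region where C₂O₄²⁻ predominates.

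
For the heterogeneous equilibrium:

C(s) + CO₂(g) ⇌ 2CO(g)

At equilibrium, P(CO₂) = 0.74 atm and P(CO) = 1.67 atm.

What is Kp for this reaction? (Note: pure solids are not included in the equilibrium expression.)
K_p = 3.769

Solid C is excluded.
Kp = P(CO)²/P(CO₂) = (1.67)²/0.74 = 2.789/0.74 = 3.769.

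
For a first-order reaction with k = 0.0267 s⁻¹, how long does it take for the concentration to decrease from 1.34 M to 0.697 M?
24.48 s

From ln[A] = ln[A]₀ - k·t: t = ln([A]₀/[A])/k = ln(1.34/0.697)/0.0267 = ln(1.9225)/0.0267 = 0.6536/0.0267 = 24.48 s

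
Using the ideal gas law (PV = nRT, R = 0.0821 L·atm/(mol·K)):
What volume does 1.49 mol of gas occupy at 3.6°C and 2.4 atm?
T = 3.6°C + 273.15 = 276.75 K
V = nRT/P = (1.49 × 0.0821 × 276.75) / 2.4
V = 14.11 L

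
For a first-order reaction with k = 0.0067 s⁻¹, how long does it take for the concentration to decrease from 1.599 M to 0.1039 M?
408.02 s

From ln[A] = ln[A]₀ - k·t: t = ln([A]₀/[A])/k = ln(1.599/0.1039)/0.0067 = ln(15.3898)/0.0067 = 2.7337/0.0067 = 408.02 s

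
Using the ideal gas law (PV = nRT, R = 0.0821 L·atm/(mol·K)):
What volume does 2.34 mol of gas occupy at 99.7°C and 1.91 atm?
T = 99.7°C + 273.15 = 372.85 K
V = nRT/P = (2.34 × 0.0821 × 372.85) / 1.91
V = 37.50 L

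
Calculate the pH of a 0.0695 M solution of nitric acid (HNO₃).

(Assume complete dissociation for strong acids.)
pH = 1.16

[H⁺] = 0.0695 M for strong acid. pH = -log[H⁺] = -log(0.0695)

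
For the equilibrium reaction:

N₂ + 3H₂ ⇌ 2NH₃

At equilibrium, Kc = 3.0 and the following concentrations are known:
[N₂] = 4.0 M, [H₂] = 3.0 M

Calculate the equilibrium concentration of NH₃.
[NH₃] = 18.0000 M

Kc = ([NH₃]^2) / ([N₂] × [H₂]^3) = 3.0
[NH₃]^2 = Kc · (reactant terms)/(other product terms) = 3.0 · 108 / 1 = 324
[NH₃] = (324)^(1/2) = 18.0000 M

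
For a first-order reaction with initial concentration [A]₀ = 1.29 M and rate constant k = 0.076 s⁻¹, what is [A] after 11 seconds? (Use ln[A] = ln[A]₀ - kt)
0.5591 M

ln[A] = ln[A]₀ - k·t = ln(1.29) - (0.076)·(11) = 0.2546 - 0.8360 = -0.5814
[A] = e^(-0.5814) = 0.5591 M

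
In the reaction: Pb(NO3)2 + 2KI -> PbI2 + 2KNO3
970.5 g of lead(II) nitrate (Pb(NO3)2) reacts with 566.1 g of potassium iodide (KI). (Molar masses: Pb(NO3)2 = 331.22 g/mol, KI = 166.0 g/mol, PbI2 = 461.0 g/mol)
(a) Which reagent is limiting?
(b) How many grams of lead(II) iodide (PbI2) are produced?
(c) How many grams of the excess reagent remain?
(a) KI, (b) 786.1 g, (c) 405.7 g

Moles of Pb(NO3)2 = 970.5 g ÷ 331.22 g/mol = 2.93008 mol
Moles of KI = 566.1 g ÷ 166.0 g/mol = 3.41024 mol
Moles ÷ coefficient: Pb(NO3)2: 2.93008/1 = 2.93, KI: 3.41024/2 = 1.705
(a) KI has the smaller value, so KI is the limiting reagent.
(b) Moles of PbI2 = 3.41024 mol KI × (1/2) = 1.70512 mol; mass = 1.70512 mol × 461.0 g/mol = 786.1 g
(c) Pb(NO3)2 consumed = 3.41024 × (1/2) = 1.70512 mol; remaining = 2.93008 − 1.70512 = 1.22496 mol; mass = 1.22496 mol × 331.22 g/mol = 405.7 g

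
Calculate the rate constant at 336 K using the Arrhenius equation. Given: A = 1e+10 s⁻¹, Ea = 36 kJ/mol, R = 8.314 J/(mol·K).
2.53e+04 s⁻¹

k = A·exp(-Ea/(R·T)) = 1e+10·exp(-36000/(8.314·336)) = 1e+10·exp(-12.8870) = 1e+10·2.5306e-06 = 2.53e+04 s⁻¹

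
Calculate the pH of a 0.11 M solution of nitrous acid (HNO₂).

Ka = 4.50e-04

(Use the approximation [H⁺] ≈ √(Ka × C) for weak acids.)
pH = 2.15

[H⁺] = √(Ka × C) = √(4.50e-04 × 0.11) = 7.0356e-03. pH = -log(7.0356e-03)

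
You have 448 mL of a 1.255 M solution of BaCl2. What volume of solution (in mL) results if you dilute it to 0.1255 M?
Using M₁V₁ = M₂V₂:
1.255 × 448 = 0.1255 × V₂
V₂ = (1.255 × 448) / 0.1255 = 4480 mL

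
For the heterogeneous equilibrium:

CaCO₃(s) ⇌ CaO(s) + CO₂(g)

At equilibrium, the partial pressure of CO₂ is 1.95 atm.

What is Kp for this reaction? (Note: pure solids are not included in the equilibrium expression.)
K_p = 1.95

Solids (CaCO₃, CaO) have activity 1 and are excluded.
Kp = P(CO₂) = 1.95.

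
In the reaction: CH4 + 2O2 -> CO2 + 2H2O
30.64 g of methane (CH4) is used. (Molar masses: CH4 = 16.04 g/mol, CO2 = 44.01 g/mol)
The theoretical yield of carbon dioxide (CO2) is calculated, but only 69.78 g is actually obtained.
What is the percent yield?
Moles of CH4 = 30.64 g ÷ 16.04 g/mol = 1.91022 mol
Mole ratio: 1 mol CO2 / 1 mol CH4
Moles of CO2 = 1.91022 × (1/1) = 1.91022 mol
Theoretical yield = 1.91022 mol × 44.01 g/mol = 84.069 g
Actual yield = 69.78 g
Percent yield = (69.78 / 84.069) × 100% = 83.0%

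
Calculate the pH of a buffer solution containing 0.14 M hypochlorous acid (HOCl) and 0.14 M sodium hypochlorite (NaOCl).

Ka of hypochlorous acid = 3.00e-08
pH = 7.52

pKa = -log(3.00e-08) = 7.52. pH = pKa + log([A⁻]/[HA]) = 7.52 + log(0.14/0.14)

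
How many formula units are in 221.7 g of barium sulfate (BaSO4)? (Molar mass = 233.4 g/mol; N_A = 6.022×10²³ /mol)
Moles = 221.7 g ÷ 233.4 g/mol = 0.949871 mol
Formula units = 0.949871 mol × 6.022×10²³ /mol = 5.720e+23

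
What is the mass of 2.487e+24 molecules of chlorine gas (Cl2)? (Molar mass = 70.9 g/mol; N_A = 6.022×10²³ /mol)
Moles = 2.487e+24 ÷ 6.022×10²³ = 4.12986 mol
Mass = 4.12986 mol × 70.9 g/mol = 292.8 g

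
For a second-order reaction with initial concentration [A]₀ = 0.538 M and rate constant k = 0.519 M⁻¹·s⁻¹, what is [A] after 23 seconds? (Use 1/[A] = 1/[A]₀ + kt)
0.0725 M

1/[A] = 1/[A]₀ + k·t = 1/0.538 + (0.519)·(23) = 1.8587 + 11.9370 = 13.7957
[A] = 1/13.7957 = 0.0725 M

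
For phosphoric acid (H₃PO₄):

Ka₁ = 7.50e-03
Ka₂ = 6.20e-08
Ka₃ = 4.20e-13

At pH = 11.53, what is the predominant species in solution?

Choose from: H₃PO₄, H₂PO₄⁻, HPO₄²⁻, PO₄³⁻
HPO₄²⁻

pKa1 = 2.12, pKa2 = 7.21, pKa3 = 12.38. Each pKa is the crossover between adjacent species; pH = 11.53 lies in the region where HPO₄²⁻ predominates.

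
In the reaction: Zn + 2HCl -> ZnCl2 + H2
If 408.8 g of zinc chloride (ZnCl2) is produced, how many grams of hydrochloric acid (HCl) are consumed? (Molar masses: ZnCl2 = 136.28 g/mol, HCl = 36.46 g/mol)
Moles of ZnCl2 = 408.8 g ÷ 136.28 g/mol = 2.99971 mol
Mole ratio: 2 mol HCl / 1 mol ZnCl2
Moles of HCl = 2.99971 × (2/1) = 5.99941 mol
Mass of HCl = 5.99941 mol × 36.46 g/mol = 218.7 g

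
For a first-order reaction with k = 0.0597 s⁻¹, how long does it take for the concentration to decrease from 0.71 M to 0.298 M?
14.54 s

From ln[A] = ln[A]₀ - k·t: t = ln([A]₀/[A])/k = ln(0.71/0.298)/0.0597 = ln(2.3826)/0.0597 = 0.8682/0.0597 = 14.54 s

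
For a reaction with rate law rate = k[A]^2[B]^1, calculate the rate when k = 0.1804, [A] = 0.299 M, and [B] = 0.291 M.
0.004693 M/s

rate = k·[A]^2·[B]^1 = 0.1804·(0.299)^2·(0.291)^1 = 0.1804·0.089401·0.291 = 0.004693 M/s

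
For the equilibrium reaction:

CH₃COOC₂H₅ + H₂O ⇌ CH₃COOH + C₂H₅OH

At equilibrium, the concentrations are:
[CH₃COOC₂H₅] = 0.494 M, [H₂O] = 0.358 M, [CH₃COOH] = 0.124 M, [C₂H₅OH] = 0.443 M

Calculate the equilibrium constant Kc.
K_c = 0.3106

Kc = ([CH₃COOH] × [C₂H₅OH]) / ([CH₃COOC₂H₅] × [H₂O])
   = ((0.124)·(0.443)) / ((0.494)·(0.358))
   = 0.054932 / 0.17685 = 0.3106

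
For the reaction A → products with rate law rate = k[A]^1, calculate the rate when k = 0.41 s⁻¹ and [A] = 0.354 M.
0.1451 M/s

rate = k·[A]^1 = 0.41·(0.354)^1 = 0.41·0.354 = 0.1451 M/s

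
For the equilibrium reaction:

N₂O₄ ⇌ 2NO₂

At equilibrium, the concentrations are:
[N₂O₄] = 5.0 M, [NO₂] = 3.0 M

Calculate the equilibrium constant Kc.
K_c = 1.8000

Kc = ([NO₂]^2) / ([N₂O₄])
   = ((3.0)^2) / ((5.0))
   = 9 / 5 = 1.8000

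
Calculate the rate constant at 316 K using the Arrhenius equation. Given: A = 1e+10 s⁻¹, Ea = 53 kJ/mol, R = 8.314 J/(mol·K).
1.73e+01 s⁻¹

k = A·exp(-Ea/(R·T)) = 1e+10·exp(-53000/(8.314·316)) = 1e+10·exp(-20.1734) = 1e+10·1.7330e-09 = 1.73e+01 s⁻¹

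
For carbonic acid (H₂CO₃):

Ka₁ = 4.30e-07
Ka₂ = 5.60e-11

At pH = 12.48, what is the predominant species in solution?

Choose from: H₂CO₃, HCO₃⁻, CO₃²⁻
CO₃²⁻

pKa1 = 6.37, pKa2 = 10.25. Each pKa is the crossover between adjacent species; pH = 12.48 lies in the region where CO₃²⁻ predominates.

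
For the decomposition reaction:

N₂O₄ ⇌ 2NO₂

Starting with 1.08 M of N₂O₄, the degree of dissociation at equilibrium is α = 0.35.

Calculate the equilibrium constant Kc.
K_c = 0.8142

x = α·[A]₀ = 0.35 × 1.08 = 0.378 M dissociated.
At eq: [N₂O₄] = 1.08 − 0.378 = 0.702 M; [NO₂] = 2x = 0.756 M.
Kc = [NO₂]²/[N₂O₄] = (0.756)²/0.702 = 0.8142.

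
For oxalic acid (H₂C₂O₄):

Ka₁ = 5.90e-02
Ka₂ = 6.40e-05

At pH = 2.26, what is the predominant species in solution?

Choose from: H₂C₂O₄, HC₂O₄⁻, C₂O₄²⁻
HC₂O₄⁻

pKa1 = 1.23, pKa2 = 4.19. Each pKa is the crossover between adjacent species; pH = 2.26 lies in the region where HC₂O₄⁻ predominates.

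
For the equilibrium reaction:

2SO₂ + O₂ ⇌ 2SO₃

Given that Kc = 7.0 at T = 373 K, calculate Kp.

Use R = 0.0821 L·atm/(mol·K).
K_p = 0.2286

Δn = (moles gaseous products) − (moles gaseous reactants) = -1
T = 373 K; RT = 0.0821 × 373 = 30.6233
Kp = Kc·(RT)^Δn = 7.0 × (30.6233)^-1 = 7.0 × 0.0326549 = 0.2286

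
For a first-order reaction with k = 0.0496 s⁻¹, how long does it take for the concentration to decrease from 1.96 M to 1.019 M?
13.19 s

From ln[A] = ln[A]₀ - k·t: t = ln([A]₀/[A])/k = ln(1.96/1.019)/0.0496 = ln(1.9235)/0.0496 = 0.6541/0.0496 = 13.19 s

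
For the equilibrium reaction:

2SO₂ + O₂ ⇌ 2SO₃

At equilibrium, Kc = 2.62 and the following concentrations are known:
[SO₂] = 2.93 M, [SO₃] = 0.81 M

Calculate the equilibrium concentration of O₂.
[O₂] = 0.0292 M

Kc = ([SO₃]^2) / ([SO₂]^2 × [O₂]) = 2.62
[O₂]^1 = (product terms)/(Kc · other reactant terms) = 0.6561 / (2.62 · 8.5849) = 0.02917
[O₂] = 0.0292 M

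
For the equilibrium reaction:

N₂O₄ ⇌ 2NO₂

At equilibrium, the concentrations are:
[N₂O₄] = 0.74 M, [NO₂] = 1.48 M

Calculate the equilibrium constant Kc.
K_c = 2.9600

Kc = ([NO₂]^2) / ([N₂O₄])
   = ((1.48)^2) / ((0.74))
   = 2.1904 / 0.74 = 2.9600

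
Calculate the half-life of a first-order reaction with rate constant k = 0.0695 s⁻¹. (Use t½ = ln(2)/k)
9.97 s

t½ = ln(2)/k = 0.6931/0.0695 = 9.97 s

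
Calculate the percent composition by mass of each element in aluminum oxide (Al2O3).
Al: 52.92%, O: 47.08%

Molar mass of Al2O3 = 101.96 g/mol
% Al = (2 × 26.98) / 101.96 × 100% = 53.96 / 101.96 × 100% = 52.92%
% O = (3 × 16.0) / 101.96 × 100% = 48 / 101.96 × 100% = 47.08%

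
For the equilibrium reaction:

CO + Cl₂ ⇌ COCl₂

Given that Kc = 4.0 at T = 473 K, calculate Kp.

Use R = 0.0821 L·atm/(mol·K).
K_p = 0.1030

Δn = (moles gaseous products) − (moles gaseous reactants) = -1
T = 473 K; RT = 0.0821 × 473 = 38.8333
Kp = Kc·(RT)^Δn = 4.0 × (38.8333)^-1 = 4.0 × 0.0257511 = 0.1030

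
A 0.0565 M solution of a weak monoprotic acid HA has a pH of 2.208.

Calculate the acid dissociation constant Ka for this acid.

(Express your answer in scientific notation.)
K_a = 7.63e-04

[H⁺] = 10^(−pH) = 10^(−2.208) = 6.194e-03 M. For HA ⇌ H⁺ + A⁻, Ka = x²/(C − x) = (6.194e-03)²/(0.0565 − 6.194e-03) = 7.63e-04.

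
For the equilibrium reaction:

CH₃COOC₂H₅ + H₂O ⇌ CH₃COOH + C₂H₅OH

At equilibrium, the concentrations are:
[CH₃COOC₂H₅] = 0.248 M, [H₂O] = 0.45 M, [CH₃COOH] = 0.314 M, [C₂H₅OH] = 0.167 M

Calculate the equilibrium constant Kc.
K_c = 0.4699

Kc = ([CH₃COOH] × [C₂H₅OH]) / ([CH₃COOC₂H₅] × [H₂O])
   = ((0.314)·(0.167)) / ((0.248)·(0.45))
   = 0.052438 / 0.1116 = 0.4699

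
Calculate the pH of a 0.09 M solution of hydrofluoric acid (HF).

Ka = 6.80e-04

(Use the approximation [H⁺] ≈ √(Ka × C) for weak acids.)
pH = 2.11

[H⁺] = √(Ka × C) = √(6.80e-04 × 0.09) = 7.8230e-03. pH = -log(7.8230e-03)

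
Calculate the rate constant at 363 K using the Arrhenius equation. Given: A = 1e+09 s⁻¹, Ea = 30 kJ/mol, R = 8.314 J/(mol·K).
4.82e+04 s⁻¹

k = A·exp(-Ea/(R·T)) = 1e+09·exp(-30000/(8.314·363)) = 1e+09·exp(-9.9404) = 1e+09·4.8187e-05 = 4.82e+04 s⁻¹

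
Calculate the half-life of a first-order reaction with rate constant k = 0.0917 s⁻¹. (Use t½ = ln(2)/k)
7.56 s

t½ = ln(2)/k = 0.6931/0.0917 = 7.56 s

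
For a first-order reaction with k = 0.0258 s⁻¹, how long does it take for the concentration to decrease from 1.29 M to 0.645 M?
26.87 s

From ln[A] = ln[A]₀ - k·t: t = ln([A]₀/[A])/k = ln(1.29/0.645)/0.0258 = ln(2.0000)/0.0258 = 0.6931/0.0258 = 26.87 s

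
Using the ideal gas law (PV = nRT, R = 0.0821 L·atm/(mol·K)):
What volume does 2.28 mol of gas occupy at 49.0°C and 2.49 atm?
T = 49.0°C + 273.15 = 322.15 K
V = nRT/P = (2.28 × 0.0821 × 322.15) / 2.49
V = 24.22 L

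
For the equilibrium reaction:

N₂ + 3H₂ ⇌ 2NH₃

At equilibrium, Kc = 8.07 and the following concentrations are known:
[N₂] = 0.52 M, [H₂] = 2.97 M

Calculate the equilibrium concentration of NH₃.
[NH₃] = 10.4851 M

Kc = ([NH₃]^2) / ([N₂] × [H₂]^3) = 8.07
[NH₃]^2 = Kc · (reactant terms)/(other product terms) = 8.07 · 13.623 / 1 = 109.94
[NH₃] = (109.94)^(1/2) = 10.4851 M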